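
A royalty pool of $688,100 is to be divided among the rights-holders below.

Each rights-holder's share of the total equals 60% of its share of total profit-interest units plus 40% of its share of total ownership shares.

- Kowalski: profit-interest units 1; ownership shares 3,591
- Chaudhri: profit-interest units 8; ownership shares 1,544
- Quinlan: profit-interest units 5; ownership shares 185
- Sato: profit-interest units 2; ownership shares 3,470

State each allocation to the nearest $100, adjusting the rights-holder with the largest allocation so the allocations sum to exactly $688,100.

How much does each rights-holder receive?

Kowalski: $138,200 · Chaudhri: $254,800 · Quinlan: $134,800 · Sato: $160,300

Totals — profit-interest units 16, ownership shares 8,790.
Combined weights (60% profit-interest units + 40% ownership shares): Kowalski 0.2009; Chaudhri 0.3703; Quinlan 0.1959; Sato 0.2329.
Unrounded shares: Kowalski 138,248.21; Chaudhri 254,777.05; Quinlan 134,811.63; Sato 160,263.11.
At nearest $100: Kowalski $138,200; Chaudhri $254,800; Quinlan $134,800; Sato $160,300. Sum = $688,100.
No rounding difference to absorb.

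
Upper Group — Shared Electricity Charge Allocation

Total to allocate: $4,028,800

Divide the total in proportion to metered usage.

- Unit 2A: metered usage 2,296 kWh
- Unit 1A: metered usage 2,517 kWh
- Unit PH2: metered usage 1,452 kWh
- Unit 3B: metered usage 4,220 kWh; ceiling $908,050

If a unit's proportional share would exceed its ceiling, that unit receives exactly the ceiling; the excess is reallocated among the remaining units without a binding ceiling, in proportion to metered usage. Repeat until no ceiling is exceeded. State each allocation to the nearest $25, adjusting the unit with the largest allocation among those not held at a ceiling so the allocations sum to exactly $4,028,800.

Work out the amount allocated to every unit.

Metered usage total: 10,485.
Proportional shares (ignoring caps): Unit 2A 882,224.59; Unit 1A 967,142.55; Unit PH2 557,922.52; Unit 3B 1,621,510.35.
Cap binds for Unit 3B ($908,050); residual $3,120,750 reallocated over remaining metered usage 6,265.
Remaining shares: Unit 2A 1,143,693.85 → $1,143,700; Unit 1A 1,253,779.37 → $1,253,775; Unit PH2 723,276.78 → $723,275.

Unit 2A: $1,143,700; Unit 1A: $1,253,775; Unit PH2: $723,275; Unit 3B: $908,050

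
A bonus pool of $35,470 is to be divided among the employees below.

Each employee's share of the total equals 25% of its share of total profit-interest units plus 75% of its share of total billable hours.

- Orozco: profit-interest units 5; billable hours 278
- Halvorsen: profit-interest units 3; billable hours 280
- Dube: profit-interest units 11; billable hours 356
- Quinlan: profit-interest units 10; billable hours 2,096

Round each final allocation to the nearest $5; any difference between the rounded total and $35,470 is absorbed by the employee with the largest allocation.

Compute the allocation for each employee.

Totals — profit-interest units 29, billable hours 3,010.
Blended shares (25% profit-interest units + 75% billable hours): Orozco 0.1124; Halvorsen 0.0956; Dube 0.1835; Quinlan 0.6085.
Raw shares: Orozco 3,985.85; Halvorsen 3,391.98; Dube 6,509.88; Quinlan 21,582.29.
Rounded to nearest $5: Orozco $3,985; Halvorsen $3,390; Dube $6,510; Quinlan $21,580. Sum = $35,465.
Difference $35,470 − $35,465 = +$5 applied to largest allocation (Quinlan): Quinlan becomes $21,585.

Orozco: $3,985; Halvorsen: $3,390; Dube: $6,510; Quinlan: $21,585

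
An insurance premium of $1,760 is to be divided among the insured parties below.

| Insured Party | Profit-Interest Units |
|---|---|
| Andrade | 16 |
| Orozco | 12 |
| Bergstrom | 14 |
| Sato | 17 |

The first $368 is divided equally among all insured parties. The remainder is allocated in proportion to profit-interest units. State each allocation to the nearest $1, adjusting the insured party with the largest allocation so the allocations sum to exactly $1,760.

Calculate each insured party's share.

Equal tier: $368 ÷ 4 = $92 apiece.
Remainder $1,392 by profit-interest units (total 59): Andrade 377.49 → $377; Orozco 283.12 → $283; Bergstrom 330.31 → $330; Sato 401.08 → $401.
Rounding difference +$1 on remainder applied to Sato.
Totals: Andrade $92 + $377 = $469; Orozco $92 + $283 = $375; Bergstrom $92 + $330 = $422; Sato $92 + $402 = $494.

Andrade: $469; Orozco: $375; Bergstrom: $422; Sato: $494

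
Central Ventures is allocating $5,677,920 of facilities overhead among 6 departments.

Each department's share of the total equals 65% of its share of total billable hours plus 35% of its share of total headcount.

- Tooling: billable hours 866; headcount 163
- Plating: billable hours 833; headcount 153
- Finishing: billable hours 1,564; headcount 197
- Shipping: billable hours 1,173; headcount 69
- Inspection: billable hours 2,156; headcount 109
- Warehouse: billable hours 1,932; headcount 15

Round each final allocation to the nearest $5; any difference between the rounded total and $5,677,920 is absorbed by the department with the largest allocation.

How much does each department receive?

Tooling: $833,770 · Plating: $791,335 · Finishing: $1,231,690 · Shipping: $702,100 · Inspection: $1,240,300 · Warehouse: $878,725

Billable hours total 8,524; headcount total 706.
Blended shares (65% billable hours + 35% headcount): Tooling 0.1468; Plating 0.1394; Finishing 0.2169; Shipping 0.1237; Inspection 0.2184; Warehouse 0.1548.
Proportional shares: Tooling 833,770.97; Plating 791,334.58; Finishing 1,231,689.30; Shipping 702,098.89; Inspection 1,240,303.07; Warehouse 878,723.19.
After rounding ($5): Tooling $833,770; Plating $791,335; Finishing $1,231,690; Shipping $702,100; Inspection $1,240,305; Warehouse $878,725. Sum = $5,677,925.
Difference $5,677,920 − $5,677,925 = −$5 applied to largest allocation (Inspection): Inspection becomes $1,240,300.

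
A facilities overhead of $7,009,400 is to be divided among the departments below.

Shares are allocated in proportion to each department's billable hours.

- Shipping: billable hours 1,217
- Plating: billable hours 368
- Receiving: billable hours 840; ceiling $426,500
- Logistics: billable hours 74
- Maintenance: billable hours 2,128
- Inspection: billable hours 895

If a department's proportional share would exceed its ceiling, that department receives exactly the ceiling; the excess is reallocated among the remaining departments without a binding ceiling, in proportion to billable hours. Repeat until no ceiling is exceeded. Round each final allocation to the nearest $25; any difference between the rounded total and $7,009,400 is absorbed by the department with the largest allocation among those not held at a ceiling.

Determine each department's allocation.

Shipping: $1,711,100; Plating: $517,400; Receiving: $426,500; Logistics: $104,050; Maintenance: $2,991,975; Inspection: $1,258,375

Billable hours total: 5,522.
Pro-rata shares before constraints: Shipping 1,544,809.82; Plating 467,124.09; Receiving 1,066,261.50; Logistics 93,932.56; Maintenance 2,701,195.80; Inspection 1,136,076.24.
Capped: Receiving ($426,500); remaining pool $6,582,900 reallocated over remaining billable hours 4,682.
Remaining shares: Shipping 1,711,104.08 → $1,711,100; Plating 517,408.63 → $517,400; Logistics 104,044.13 → $104,050; Maintenance 2,991,971.64 → $2,991,975; Inspection 1,258,371.53 → $1,258,375.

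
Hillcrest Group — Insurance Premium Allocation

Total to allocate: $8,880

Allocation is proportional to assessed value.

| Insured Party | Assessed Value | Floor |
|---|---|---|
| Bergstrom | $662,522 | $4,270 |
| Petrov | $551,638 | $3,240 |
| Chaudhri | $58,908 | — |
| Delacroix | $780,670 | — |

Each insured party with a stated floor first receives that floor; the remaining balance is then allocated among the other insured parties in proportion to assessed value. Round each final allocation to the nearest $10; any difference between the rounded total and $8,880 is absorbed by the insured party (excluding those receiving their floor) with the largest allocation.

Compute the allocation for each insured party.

Fund the minimums — Bergstrom $4,270; Petrov $3,240. Remaining pool $1,370.
Remaining pool split over remaining assessed value 839,578: Chaudhri 96.12 → $100; Delacroix 1,273.88 → $1,270.

Bergstrom: $4,270 · Petrov: $3,240 · Chaudhri: $100 · Delacroix: $1,270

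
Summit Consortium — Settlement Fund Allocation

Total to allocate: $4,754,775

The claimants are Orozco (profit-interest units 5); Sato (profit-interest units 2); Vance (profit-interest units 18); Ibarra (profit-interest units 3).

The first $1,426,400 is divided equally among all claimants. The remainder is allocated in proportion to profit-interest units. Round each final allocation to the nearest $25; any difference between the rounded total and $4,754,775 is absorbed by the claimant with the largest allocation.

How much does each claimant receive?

$1,426,400 shared equally gives $356,600 per claimant.
Remainder $3,328,375 by profit-interest units (total 28): Orozco 594,352.68 → $594,350; Sato 237,741.07 → $237,750; Vance 2,139,669.64 → $2,139,675; Ibarra 356,611.61 → $356,600.
Totals: Orozco $356,600 + $594,350 = $950,950; Sato $356,600 + $237,750 = $594,350; Vance $356,600 + $2,139,675 = $2,496,275; Ibarra $356,600 + $356,600 = $713,200.

Orozco: $950,950 | Sato: $594,350 | Vance: $2,496,275 | Ibarra: $713,200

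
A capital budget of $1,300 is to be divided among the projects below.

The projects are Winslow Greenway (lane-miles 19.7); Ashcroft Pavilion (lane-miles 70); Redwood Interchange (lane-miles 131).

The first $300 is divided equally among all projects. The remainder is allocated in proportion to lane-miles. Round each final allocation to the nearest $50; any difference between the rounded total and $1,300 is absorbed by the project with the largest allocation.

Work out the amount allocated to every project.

$300 shared equally gives $100 per project.
Remainder $1,000 by lane-miles (total 220.7): Winslow Greenway 89.26 → $100; Ashcroft Pavilion 317.17 → $300; Redwood Interchange 593.57 → $600.
Totals: Winslow Greenway $100 + $100 = $200; Ashcroft Pavilion $100 + $300 = $400; Redwood Interchange $100 + $600 = $700.

Winslow Greenway: $200 | Ashcroft Pavilion: $400 | Redwood Interchange: $700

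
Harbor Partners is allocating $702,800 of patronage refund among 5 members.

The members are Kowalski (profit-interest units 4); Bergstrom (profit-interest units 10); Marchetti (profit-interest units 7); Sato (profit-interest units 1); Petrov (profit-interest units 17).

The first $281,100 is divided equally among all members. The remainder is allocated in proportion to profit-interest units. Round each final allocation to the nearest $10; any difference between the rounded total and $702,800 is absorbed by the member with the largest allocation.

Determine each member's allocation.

First tranche $281,100 split equally: $56,220 each.
Remainder $421,700 by profit-interest units (total 39): Kowalski 43,251.28 → $43,250; Bergstrom 108,128.21 → $108,130; Marchetti 75,689.74 → $75,690; Sato 10,812.82 → $10,810; Petrov 183,817.95 → $183,820.
Totals: Kowalski $56,220 + $43,250 = $99,470; Bergstrom $56,220 + $108,130 = $164,350; Marchetti $56,220 + $75,690 = $131,910; Sato $56,220 + $10,810 = $67,030; Petrov $56,220 + $183,820 = $240,040.

Kowalski: $99,470; Bergstrom: $164,350; Marchetti: $131,910; Sato: $67,030; Petrov: $240,040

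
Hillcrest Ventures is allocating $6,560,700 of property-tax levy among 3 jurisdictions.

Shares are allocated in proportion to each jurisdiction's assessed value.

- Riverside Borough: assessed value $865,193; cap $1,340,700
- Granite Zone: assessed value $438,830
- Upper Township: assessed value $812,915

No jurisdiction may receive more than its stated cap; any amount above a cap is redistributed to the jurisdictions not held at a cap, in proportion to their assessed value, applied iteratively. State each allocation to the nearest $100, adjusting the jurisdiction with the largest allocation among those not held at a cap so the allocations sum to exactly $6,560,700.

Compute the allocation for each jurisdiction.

Riverside Borough: $1,340,700 · Granite Zone: $1,830,000 · Upper Township: $3,390,000

Combined assessed value = 2,116,938.
Pro-rata shares before constraints: Riverside Borough 2,681,359.45; Granite Zone 1,359,998.25; Upper Township 2,519,342.30.
Capped: Riverside Borough ($1,340,700); balance $5,220,000 reallocated over remaining assessed value 1,251,745.
Redistributed shares: Granite Zone 1,829,999.40 → $1,830,000; Upper Township 3,390,000.60 → $3,390,000.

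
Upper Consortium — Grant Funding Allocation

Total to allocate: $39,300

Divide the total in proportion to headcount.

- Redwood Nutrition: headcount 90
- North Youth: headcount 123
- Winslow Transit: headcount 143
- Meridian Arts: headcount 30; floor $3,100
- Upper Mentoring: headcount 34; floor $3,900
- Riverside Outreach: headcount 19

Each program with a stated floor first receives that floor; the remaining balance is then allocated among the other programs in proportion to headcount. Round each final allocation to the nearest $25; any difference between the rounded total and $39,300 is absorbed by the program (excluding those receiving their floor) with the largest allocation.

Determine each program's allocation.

Fund the minimums — Meridian Arts $3,100; Upper Mentoring $3,900. Balance $32,300.
Balance split over remaining headcount 375: Redwood Nutrition 7,752.00 → $7,750; North Youth 10,594.40 → $10,600; Winslow Transit 12,317.07 → $12,325; Riverside Outreach 1,636.53 → $1,625.

Redwood Nutrition: $7,750; North Youth: $10,600; Winslow Transit: $12,325; Meridian Arts: $3,100; Upper Mentoring: $3,900; Riverside Outreach: $1,625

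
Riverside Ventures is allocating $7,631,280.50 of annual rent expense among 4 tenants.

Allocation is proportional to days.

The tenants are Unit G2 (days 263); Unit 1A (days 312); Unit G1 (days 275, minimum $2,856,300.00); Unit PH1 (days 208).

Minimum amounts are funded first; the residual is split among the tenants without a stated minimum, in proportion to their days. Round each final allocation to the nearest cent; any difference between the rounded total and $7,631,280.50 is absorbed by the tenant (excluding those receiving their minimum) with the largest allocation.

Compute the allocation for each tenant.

Unit G2: $1,603,856.80 · Unit 1A: $1,902,674.22 · Unit G1: $2,856,300.00 · Unit PH1: $1,268,449.48

Fund the minimums — Unit G1 $2,856,300.00. Balance $4,774,980.50.
Balance split over remaining days 783: Unit G2 1,603,856.7963 → $1,603,856.80; Unit 1A 1,902,674.2222 → $1,902,674.22; Unit PH1 1,268,449.4815 → $1,268,449.48.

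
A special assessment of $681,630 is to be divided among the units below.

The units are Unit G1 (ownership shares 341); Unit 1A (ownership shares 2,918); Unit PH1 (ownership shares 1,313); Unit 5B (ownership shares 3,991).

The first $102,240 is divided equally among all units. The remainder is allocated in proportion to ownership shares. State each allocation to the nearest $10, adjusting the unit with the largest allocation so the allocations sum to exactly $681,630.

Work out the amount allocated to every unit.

Equal tier: $102,240 ÷ 4 = $25,560 apiece.
Remainder $579,390 by ownership shares (total 8,563): Unit G1 23,072.75 → $23,070; Unit 1A 197,437.82 → $197,440; Unit PH1 88,840.25 → $88,840; Unit 5B 270,039.18 → $270,040.
Totals: Unit G1 $25,560 + $23,070 = $48,630; Unit 1A $25,560 + $197,440 = $223,000; Unit PH1 $25,560 + $88,840 = $114,400; Unit 5B $25,560 + $270,040 = $295,600.

Unit G1: $48,630 · Unit 1A: $223,000 · Unit PH1: $114,400 · Unit 5B: $295,600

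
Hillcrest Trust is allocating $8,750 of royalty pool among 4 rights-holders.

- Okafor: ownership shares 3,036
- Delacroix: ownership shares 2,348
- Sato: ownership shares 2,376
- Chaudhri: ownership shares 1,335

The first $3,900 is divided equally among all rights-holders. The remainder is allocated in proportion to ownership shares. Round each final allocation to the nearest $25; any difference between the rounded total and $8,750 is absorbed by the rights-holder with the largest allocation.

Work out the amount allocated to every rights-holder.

Okafor: $2,600 · Delacroix: $2,225 · Sato: $2,250 · Chaudhri: $1,675

Equal tier: $3,900 ÷ 4 = $975 apiece.
Remainder $4,850 by ownership shares (total 9,095): Okafor 1,618.98 → $1,625; Delacroix 1,252.09 → $1,250; Sato 1,267.03 → $1,275; Chaudhri 711.90 → $700.
Totals: Okafor $975 + $1,625 = $2,600; Delacroix $975 + $1,250 = $2,225; Sato $975 + $1,275 = $2,250; Chaudhri $975 + $700 = $1,675.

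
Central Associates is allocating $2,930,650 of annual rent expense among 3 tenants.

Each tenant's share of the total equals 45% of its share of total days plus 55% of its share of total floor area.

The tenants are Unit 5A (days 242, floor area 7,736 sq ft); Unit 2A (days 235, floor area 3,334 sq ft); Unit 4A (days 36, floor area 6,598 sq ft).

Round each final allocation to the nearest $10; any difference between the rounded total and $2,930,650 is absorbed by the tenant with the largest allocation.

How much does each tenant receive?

Days total 513; floor area total 17,668.
Blended shares (45% days + 55% floor area): Unit 5A 0.4531; Unit 2A 0.3099; Unit 4A 0.2370.
Unrounded shares: Unit 5A 1,327,878.28; Unit 2A 908,287.15; Unit 4A 694,484.57.
After rounding ($10): Unit 5A $1,327,880; Unit 2A $908,290; Unit 4A $694,480. Sum = $2,930,650.
Rounded total matches; no reconciliation needed.

Unit 5A: $1,327,880; Unit 2A: $908,290; Unit 4A: $694,480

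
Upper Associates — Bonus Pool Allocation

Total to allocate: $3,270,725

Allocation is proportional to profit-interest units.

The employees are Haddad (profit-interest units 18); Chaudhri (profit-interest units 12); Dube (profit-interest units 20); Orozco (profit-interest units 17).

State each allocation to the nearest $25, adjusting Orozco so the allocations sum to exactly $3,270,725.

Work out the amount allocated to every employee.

Sum of profit-interest units: 67.
Proportional shares: Haddad 18/67 × $3,270,725 = 878,702.24; Chaudhri 12/67 × $3,270,725 = 585,801.49; Dube 20/67 × $3,270,725 = 976,335.82; Orozco 17/67 × $3,270,725 = 829,885.45.
Rounded to nearest $25: Haddad $878,700; Chaudhri $585,800; Dube $976,325; Orozco $829,875. Sum = $3,270,700.
Difference $3,270,725 − $3,270,700 = +$25 applied to Orozco: Orozco becomes $829,900.

Haddad: $878,700 · Chaudhri: $585,800 · Dube: $976,325 · Orozco: $829,900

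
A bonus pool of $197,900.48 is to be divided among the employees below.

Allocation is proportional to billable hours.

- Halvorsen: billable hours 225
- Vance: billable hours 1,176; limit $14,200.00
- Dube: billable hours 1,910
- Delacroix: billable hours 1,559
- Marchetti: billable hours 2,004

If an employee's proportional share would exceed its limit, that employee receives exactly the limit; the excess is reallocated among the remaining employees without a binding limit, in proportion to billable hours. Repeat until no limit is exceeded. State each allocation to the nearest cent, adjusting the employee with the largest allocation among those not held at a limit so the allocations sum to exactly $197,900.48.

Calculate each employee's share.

Halvorsen: $7,253.88; Vance: $14,200.00; Dube: $61,577.38; Delacroix: $50,261.33; Marchetti: $64,607.89

Total billable hours = 6,874.
Pro-rata shares before constraints: Halvorsen 6,477.6852; Vance 33,856.7013; Dube 54,988.3498; Delacroix 44,883.1609; Marchetti 57,694.5828.
Cap binds for Vance ($14,200.00); balance $183,700.48 reallocated over remaining billable hours 5,698.
Shares after redistribution: Halvorsen 7,253.8800 → $7,253.88; Dube 61,577.3810 → $61,577.38; Delacroix 50,261.3282 → $50,261.33; Marchetti 64,607.8908 → $64,607.89.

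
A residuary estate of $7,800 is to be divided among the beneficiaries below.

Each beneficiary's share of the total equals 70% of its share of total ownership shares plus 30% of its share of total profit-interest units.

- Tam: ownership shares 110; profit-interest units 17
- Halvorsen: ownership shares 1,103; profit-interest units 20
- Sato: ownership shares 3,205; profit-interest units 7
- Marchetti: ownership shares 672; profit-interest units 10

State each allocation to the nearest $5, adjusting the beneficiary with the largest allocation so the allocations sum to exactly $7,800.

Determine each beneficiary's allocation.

Tam: $855; Halvorsen: $2,050; Sato: $3,740; Marchetti: $1,155

Totals — ownership shares 5,090, profit-interest units 54.
Combined weights (70% ownership shares + 30% profit-interest units): Tam 0.1096; Halvorsen 0.2628; Sato 0.4797; Marchetti 0.1480.
Pro-rata amounts: Tam 854.66; Halvorsen 2,049.85; Sato 3,741.31; Marchetti 1,154.18.
At nearest $5: Tam $855; Halvorsen $2,050; Sato $3,740; Marchetti $1,155. Sum = $7,800.
Rounded total matches; no reconciliation needed.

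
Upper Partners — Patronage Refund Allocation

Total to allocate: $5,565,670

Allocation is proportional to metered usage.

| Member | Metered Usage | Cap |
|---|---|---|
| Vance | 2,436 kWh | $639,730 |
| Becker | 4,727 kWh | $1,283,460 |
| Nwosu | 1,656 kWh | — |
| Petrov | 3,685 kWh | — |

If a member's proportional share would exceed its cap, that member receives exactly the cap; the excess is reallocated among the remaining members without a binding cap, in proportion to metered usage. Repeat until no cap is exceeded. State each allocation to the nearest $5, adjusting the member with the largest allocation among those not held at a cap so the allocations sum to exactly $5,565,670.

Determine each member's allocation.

Metered usage total: 12,504.
Unconstrained shares: Vance 1,084,290.80; Becker 2,104,040.47; Nwosu 737,104.09; Petrov 1,640,234.64.
Cap binds for Vance ($639,730), Becker ($1,283,460); residual $3,642,480 reallocated over remaining metered usage 5,341.
Remaining shares: Nwosu 1,129,366.58 → $1,129,365; Petrov 2,513,113.42 → $2,513,115.

Vance: $639,730; Becker: $1,283,460; Nwosu: $1,129,365; Petrov: $2,513,115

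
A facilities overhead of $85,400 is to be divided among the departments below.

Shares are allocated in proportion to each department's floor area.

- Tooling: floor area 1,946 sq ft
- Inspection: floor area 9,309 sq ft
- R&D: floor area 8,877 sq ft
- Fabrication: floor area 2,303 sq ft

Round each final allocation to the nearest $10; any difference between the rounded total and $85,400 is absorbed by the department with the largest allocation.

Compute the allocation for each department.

Tooling: $7,410 | Inspection: $35,430 | R&D: $33,790 | Fabrication: $8,770

Floor area total: 22,435.
Raw shares: Tooling 1,946/22,435 × $85,400 = 7,407.55; Inspection 9,309/22,435 × $85,400 = 35,435.20; R&D 8,877/22,435 × $85,400 = 33,790.76; Fabrication 2,303/22,435 × $85,400 = 8,766.49.
At nearest $10: Tooling $7,410; Inspection $35,440; R&D $33,790; Fabrication $8,770. Sum = $85,410.
Difference $85,400 − $85,410 = −$10 applied to largest allocation (Inspection): Inspection becomes $35,430.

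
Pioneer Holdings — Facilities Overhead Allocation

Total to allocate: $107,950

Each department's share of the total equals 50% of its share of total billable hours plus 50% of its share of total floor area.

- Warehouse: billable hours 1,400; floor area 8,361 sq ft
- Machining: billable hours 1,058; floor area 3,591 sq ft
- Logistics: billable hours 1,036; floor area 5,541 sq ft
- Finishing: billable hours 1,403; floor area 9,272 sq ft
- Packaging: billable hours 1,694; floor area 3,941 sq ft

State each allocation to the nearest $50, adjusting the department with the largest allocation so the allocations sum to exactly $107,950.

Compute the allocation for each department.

Billable hours total 6,591; floor area total 30,706.
Combined weights (50% billable hours + 50% floor area): Warehouse 0.2424; Machining 0.1387; Logistics 0.1688; Finishing 0.2574; Packaging 0.1927.
Unrounded shares: Warehouse 26,161.84; Machining 14,976.43; Logistics 18,223.98; Finishing 27,787.76; Packaging 20,799.99.
Rounded to nearest $50: Warehouse $26,150; Machining $15,000; Logistics $18,200; Finishing $27,800; Packaging $20,800. Sum = $107,950.
No rounding difference to absorb.

Warehouse: $26,150 · Machining: $15,000 · Logistics: $18,200 · Finishing: $27,800 · Packaging: $20,800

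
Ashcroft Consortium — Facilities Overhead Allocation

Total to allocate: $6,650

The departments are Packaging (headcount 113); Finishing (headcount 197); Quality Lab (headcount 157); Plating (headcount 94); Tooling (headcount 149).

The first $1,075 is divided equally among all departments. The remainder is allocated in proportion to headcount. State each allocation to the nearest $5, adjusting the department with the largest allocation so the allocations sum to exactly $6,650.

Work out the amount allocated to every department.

First tranche $1,075 split equally: $215 each.
Remainder $5,575 by headcount (total 710): Packaging 887.29 → $885; Finishing 1,546.87 → $1,545; Quality Lab 1,232.78 → $1,235; Plating 738.10 → $740; Tooling 1,169.96 → $1,170.
Totals: Packaging $215 + $885 = $1,100; Finishing $215 + $1,545 = $1,760; Quality Lab $215 + $1,235 = $1,450; Plating $215 + $740 = $955; Tooling $215 + $1,170 = $1,385.

Packaging: $1,100 · Finishing: $1,760 · Quality Lab: $1,450 · Plating: $955 · Tooling: $1,385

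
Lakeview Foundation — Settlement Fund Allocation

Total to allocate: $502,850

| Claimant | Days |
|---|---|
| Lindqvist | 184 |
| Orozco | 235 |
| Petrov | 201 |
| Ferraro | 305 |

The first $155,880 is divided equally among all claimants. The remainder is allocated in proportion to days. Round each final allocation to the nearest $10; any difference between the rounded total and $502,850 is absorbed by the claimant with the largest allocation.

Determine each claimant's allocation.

Equal tier: $155,880 ÷ 4 = $38,970 apiece.
Remainder $346,970 by days (total 925): Lindqvist 69,018.90 → $69,020; Orozco 88,149.14 → $88,150; Petrov 75,395.64 → $75,400; Ferraro 114,406.32 → $114,410.
Rounding difference −$10 on remainder applied to Ferraro.
Totals: Lindqvist $38,970 + $69,020 = $107,990; Orozco $38,970 + $88,150 = $127,120; Petrov $38,970 + $75,400 = $114,370; Ferraro $38,970 + $114,400 = $153,370.

Lindqvist: $107,990 | Orozco: $127,120 | Petrov: $114,370 | Ferraro: $153,370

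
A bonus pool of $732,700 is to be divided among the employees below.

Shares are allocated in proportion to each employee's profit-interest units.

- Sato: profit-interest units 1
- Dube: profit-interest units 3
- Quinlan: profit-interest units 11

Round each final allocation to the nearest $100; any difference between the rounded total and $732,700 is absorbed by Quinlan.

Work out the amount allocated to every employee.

Total profit-interest units = 15.
Unrounded shares: Sato 1/15 × $732,700 = 48,846.67; Dube 3/15 × $732,700 = 146,540.00; Quinlan 11/15 × $732,700 = 537,313.33.
At nearest $100: Sato $48,800; Dube $146,500; Quinlan $537,300. Sum = $732,600.
Difference $732,700 − $732,600 = +$100 applied to Quinlan: Quinlan becomes $537,400.

Sato: $48,800; Dube: $146,500; Quinlan: $537,400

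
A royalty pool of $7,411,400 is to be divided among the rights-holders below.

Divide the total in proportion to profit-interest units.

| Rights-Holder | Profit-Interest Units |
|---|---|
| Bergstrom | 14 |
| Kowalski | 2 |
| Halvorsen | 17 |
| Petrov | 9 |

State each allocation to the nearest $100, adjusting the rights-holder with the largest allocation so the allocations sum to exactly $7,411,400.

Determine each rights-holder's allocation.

Total profit-interest units = 42.
Raw shares: Bergstrom 14/42 × $7,411,400 = 2,470,466.67; Kowalski 2/42 × $7,411,400 = 352,923.81; Halvorsen 17/42 × $7,411,400 = 2,999,852.38; Petrov 9/42 × $7,411,400 = 1,588,157.14.
After rounding ($100): Bergstrom $2,470,500; Kowalski $352,900; Halvorsen $2,999,900; Petrov $1,588,200. Sum = $7,411,500.
Difference $7,411,400 − $7,411,500 = −$100 applied to largest allocation (Halvorsen): Halvorsen becomes $2,999,800.

Bergstrom: $2,470,500; Kowalski: $352,900; Halvorsen: $2,999,800; Petrov: $1,588,200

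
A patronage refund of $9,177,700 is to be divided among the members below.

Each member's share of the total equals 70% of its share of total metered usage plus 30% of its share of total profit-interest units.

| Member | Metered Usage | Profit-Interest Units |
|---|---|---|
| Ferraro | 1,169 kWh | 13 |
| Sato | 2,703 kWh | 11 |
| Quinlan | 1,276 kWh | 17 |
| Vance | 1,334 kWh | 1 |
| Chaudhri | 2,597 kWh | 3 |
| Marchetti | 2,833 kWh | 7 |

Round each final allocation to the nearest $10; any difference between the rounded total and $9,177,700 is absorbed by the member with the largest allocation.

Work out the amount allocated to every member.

Totals — metered usage 11,912, profit-interest units 52.
Combined weights (70% metered usage + 30% profit-interest units): Ferraro 0.1437; Sato 0.2223; Quinlan 0.1731; Vance 0.0842; Chaudhri 0.1699; Marchetti 0.2069.
Pro-rata amounts: Ferraro 1,318,793.58; Sato 2,040,215.23; Quinlan 1,588,293.99; Vance 772,402.29; Chaudhri 1,559,461.06; Marchetti 1,898,533.86.
At nearest $10: Ferraro $1,318,790; Sato $2,040,220; Quinlan $1,588,290; Vance $772,400; Chaudhri $1,559,460; Marchetti $1,898,530. Sum = $9,177,690.
Difference $9,177,700 − $9,177,690 = +$10 applied to largest allocation (Sato): Sato becomes $2,040,230.

Ferraro: $1,318,790 · Sato: $2,040,230 · Quinlan: $1,588,290 · Vance: $772,400 · Chaudhri: $1,559,460 · Marchetti: $1,898,530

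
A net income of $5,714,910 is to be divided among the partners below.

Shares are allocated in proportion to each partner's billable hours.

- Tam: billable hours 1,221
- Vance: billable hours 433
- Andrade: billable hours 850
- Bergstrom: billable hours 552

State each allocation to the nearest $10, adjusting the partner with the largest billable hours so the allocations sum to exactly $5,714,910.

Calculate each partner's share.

Billable hours total: 1,221 + 433 + 850 + 552 = 3,056.
Raw shares: Tam 2,283,345.91; Vance 809,736.92; Andrade 1,589,552.85; Bergstrom 1,032,274.32.
Rounded to nearest $10: Tam $2,283,350; Vance $809,740; Andrade $1,589,550; Bergstrom $1,032,270. Sum = $5,714,910.
No rounding difference to absorb.

Tam: $2,283,350 · Vance: $809,740 · Andrade: $1,589,550 · Bergstrom: $1,032,270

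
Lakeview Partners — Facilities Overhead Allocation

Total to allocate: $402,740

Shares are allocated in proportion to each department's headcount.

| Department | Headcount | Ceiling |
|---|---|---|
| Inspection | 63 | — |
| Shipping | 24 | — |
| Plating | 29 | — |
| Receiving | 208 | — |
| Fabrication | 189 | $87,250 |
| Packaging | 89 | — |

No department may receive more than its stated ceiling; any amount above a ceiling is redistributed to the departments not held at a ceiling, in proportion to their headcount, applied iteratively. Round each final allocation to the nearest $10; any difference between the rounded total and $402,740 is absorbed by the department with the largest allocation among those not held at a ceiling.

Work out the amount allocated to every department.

Sum of headcount: 602.
Pro-rata shares before constraints: Inspection 42,147.21; Shipping 16,056.08; Plating 19,401.10; Receiving 139,152.69; Fabrication 126,441.63; Packaging 59,541.30.
Held at cap: Fabrication ($87,250); balance $315,490 reallocated over remaining headcount 413.
Redistributed shares: Inspection 48,125.59 → $48,130; Shipping 18,333.56 → $18,330; Plating 22,153.05 → $22,150; Receiving 158,890.85 → $158,890; Packaging 67,986.95 → $67,990.

Inspection: $48,130; Shipping: $18,330; Plating: $22,150; Receiving: $158,890; Fabrication: $87,250; Packaging: $67,990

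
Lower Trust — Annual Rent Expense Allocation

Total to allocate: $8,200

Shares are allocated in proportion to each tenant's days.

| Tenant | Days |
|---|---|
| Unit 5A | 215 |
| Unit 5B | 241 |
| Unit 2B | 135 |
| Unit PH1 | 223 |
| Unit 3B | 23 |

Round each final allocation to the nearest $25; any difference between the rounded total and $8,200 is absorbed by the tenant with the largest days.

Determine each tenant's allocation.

Days total: 837.
Proportional shares: Unit 5A 215/837 × $8,200 = 2,106.33; Unit 5B 241/837 × $8,200 = 2,361.05; Unit 2B 135/837 × $8,200 = 1,322.58; Unit PH1 223/837 × $8,200 = 2,184.71; Unit 3B 23/837 × $8,200 = 225.33.
Rounded to nearest $25: Unit 5A $2,100; Unit 5B $2,350; Unit 2B $1,325; Unit PH1 $2,175; Unit 3B $225. Sum = $8,175.
Difference $8,200 − $8,175 = +$25 applied to largest days (Unit 5B): Unit 5B becomes $2,375.

Unit 5A: $2,100 · Unit 5B: $2,375 · Unit 2B: $1,325 · Unit PH1: $2,175 · Unit 3B: $225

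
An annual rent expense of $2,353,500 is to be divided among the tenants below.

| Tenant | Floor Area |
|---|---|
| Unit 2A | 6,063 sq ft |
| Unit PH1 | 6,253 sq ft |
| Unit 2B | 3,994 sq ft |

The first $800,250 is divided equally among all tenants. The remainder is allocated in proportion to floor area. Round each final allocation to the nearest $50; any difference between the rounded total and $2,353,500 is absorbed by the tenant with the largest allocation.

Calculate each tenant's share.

Unit 2A: $844,150; Unit PH1: $862,250; Unit 2B: $647,100

Equal tier: $800,250 ÷ 3 = $266,750 apiece.
Remainder $1,553,250 by floor area (total 16,310): Unit 2A 577,397.59 → $577,400; Unit PH1 595,491.86 → $595,500; Unit 2B 380,360.55 → $380,350.
Totals: Unit 2A $266,750 + $577,400 = $844,150; Unit PH1 $266,750 + $595,500 = $862,250; Unit 2B $266,750 + $380,350 = $647,100.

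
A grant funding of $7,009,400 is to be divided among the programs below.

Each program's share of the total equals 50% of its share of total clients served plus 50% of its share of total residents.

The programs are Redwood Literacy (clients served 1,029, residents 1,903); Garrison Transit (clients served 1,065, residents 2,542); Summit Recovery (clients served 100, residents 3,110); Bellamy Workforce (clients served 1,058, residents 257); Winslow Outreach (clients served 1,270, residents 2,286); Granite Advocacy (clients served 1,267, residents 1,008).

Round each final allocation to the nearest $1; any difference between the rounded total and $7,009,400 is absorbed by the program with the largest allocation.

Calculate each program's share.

Totals — clients served 5,789, residents 11,106.
Blended shares (50% clients served + 50% residents): Redwood Literacy 0.1745; Garrison Transit 0.2064; Summit Recovery 0.1487; Bellamy Workforce 0.1030; Winslow Outreach 0.2126; Granite Advocacy 0.1548.
Raw shares: Redwood Literacy 1,223,489.81; Garrison Transit 1,446,932.51; Summit Recovery 1,041,957.66; Bellamy Workforce 721,621.42; Winslow Outreach 1,490,255.46; Granite Advocacy 1,085,143.13.
At nearest $1: Redwood Literacy $1,223,490; Garrison Transit $1,446,933; Summit Recovery $1,041,958; Bellamy Workforce $721,621; Winslow Outreach $1,490,255; Granite Advocacy $1,085,143. Sum = $7,009,400.
Sum already equals the total — no adjustment.

Redwood Literacy: $1,223,490 | Garrison Transit: $1,446,933 | Summit Recovery: $1,041,958 | Bellamy Workforce: $721,621 | Winslow Outreach: $1,490,255 | Granite Advocacy: $1,085,143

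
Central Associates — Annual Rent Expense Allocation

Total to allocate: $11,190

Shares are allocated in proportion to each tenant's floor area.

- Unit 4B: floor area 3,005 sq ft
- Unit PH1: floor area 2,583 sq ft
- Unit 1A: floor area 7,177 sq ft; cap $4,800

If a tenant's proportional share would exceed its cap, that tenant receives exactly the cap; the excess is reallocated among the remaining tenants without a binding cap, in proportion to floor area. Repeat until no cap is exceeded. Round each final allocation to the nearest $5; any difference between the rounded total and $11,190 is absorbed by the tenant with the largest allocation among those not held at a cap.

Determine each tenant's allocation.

Sum of floor area: 12,765.
Pro-rata shares before constraints: Unit 4B 2,634.23; Unit PH1 2,264.30; Unit 1A 6,291.47.
Held at cap: Unit 1A ($4,800); balance $6,390 reallocated over remaining floor area 5,588.
Remaining shares: Unit 4B 3,436.28 → $3,435; Unit PH1 2,953.72 → $2,955.

Unit 4B: $3,435; Unit PH1: $2,955; Unit 1A: $4,800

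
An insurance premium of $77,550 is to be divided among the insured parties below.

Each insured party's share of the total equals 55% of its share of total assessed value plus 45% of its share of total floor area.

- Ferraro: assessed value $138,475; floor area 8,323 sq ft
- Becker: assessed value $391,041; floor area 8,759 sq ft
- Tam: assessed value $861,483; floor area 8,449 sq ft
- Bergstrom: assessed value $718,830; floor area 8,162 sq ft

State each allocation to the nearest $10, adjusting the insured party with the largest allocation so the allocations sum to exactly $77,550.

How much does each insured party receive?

Assessed value total 2,109,829; floor area total 33,693.
Composite weights (55% assessed value + 45% floor area): Ferraro 0.1473; Becker 0.2189; Tam 0.3374; Bergstrom 0.2964.
Proportional shares: Ferraro 11,419.96; Becker 16,977.45; Tam 26,166.87; Bergstrom 22,985.72.
After rounding ($10): Ferraro $11,420; Becker $16,980; Tam $26,170; Bergstrom $22,990. Sum = $77,560.
Difference $77,550 − $77,560 = −$10 applied to largest allocation (Tam): Tam becomes $26,160.

Ferraro: $11,420 | Becker: $16,980 | Tam: $26,160 | Bergstrom: $22,990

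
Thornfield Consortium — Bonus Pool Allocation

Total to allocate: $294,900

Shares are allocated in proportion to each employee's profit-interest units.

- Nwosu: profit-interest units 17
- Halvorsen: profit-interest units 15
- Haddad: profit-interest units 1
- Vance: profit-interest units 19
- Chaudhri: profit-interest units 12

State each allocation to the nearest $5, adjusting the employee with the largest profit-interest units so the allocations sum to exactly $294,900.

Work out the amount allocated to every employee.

Nwosu: $78,335; Halvorsen: $69,115; Haddad: $4,610; Vance: $87,545; Chaudhri: $55,295

Total profit-interest units = 64.
Unrounded shares: Nwosu 17/64 × $294,900 = 78,332.81; Halvorsen 15/64 × $294,900 = 69,117.19; Haddad 1/64 × $294,900 = 4,607.81; Vance 19/64 × $294,900 = 87,548.44; Chaudhri 12/64 × $294,900 = 55,293.75.
After rounding ($5): Nwosu $78,335; Halvorsen $69,115; Haddad $4,610; Vance $87,550; Chaudhri $55,295. Sum = $294,905.
Difference $294,900 − $294,905 = −$5 applied to largest profit-interest units (Vance): Vance becomes $87,545.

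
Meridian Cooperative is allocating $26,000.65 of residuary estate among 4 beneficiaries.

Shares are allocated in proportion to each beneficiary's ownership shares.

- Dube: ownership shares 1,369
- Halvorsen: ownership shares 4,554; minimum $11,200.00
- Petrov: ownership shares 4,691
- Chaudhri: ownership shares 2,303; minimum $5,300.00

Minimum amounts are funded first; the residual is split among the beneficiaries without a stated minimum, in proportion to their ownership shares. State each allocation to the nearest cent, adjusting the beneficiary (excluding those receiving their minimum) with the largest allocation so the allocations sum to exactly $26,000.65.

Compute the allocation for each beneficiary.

Guaranteed amounts: Halvorsen $11,200.00; Chaudhri $5,300.00. Remaining pool $9,500.65.
Remaining pool split over remaining ownership shares 6,060: Dube 2,146.2690 → $2,146.27; Petrov 7,354.3810 → $7,354.38.

Dube: $2,146.27 · Halvorsen: $11,200.00 · Petrov: $7,354.38 · Chaudhri: $5,300.00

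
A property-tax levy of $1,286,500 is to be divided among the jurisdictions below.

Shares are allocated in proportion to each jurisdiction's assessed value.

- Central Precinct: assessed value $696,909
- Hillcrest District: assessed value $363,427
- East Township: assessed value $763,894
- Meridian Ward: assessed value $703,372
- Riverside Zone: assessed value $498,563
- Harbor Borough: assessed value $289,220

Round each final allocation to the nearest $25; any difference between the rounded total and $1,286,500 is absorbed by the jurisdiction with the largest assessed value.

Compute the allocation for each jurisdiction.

Assessed value total: 696,909 + 363,427 + 763,894 + 703,372 + 498,563 + 289,220 = 3,315,385.
Raw shares: Central Precinct 270,428.15; Hillcrest District 141,023.99; East Township 296,420.97; Meridian Ward 272,936.05; Riverside Zone 193,462.09; Harbor Borough 112,228.75.
Rounded to nearest $25: Central Precinct $270,425; Hillcrest District $141,025; East Township $296,425; Meridian Ward $272,925; Riverside Zone $193,450; Harbor Borough $112,225. Sum = $1,286,475.
Difference $1,286,500 − $1,286,475 = +$25 applied to largest assessed value (East Township): East Township becomes $296,450.

Central Precinct: $270,425 | Hillcrest District: $141,025 | East Township: $296,450 | Meridian Ward: $272,925 | Riverside Zone: $193,450 | Harbor Borough: $112,225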